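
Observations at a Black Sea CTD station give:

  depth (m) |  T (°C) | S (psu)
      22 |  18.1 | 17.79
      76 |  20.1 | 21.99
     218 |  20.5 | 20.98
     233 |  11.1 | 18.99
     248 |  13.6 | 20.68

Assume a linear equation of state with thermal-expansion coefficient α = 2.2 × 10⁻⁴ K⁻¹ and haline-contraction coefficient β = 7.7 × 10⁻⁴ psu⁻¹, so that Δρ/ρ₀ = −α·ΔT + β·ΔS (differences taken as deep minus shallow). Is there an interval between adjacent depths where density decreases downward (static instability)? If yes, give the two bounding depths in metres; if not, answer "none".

Evaluate Δρ/ρ₀ = −αΔT + βΔS across each adjacent pair:
  22–76 m: −αΔT+βΔS = −(2.2 × 10⁻⁴)(+2.0)+(7.7 × 10⁻⁴)(+4.20) = 2.8 × 10⁻³ → stable
  76–218 m: −αΔT+βΔS = −(2.2 × 10⁻⁴)(+0.4)+(7.7 × 10⁻⁴)(-1.01) = -8.7 × 10⁻⁴ → UNSTABLE
  218–233 m: −αΔT+βΔS = −(2.2 × 10⁻⁴)(-9.4)+(7.7 × 10⁻⁴)(-1.99) = 5.4 × 10⁻⁴ → stable
  233–248 m: −αΔT+βΔS = −(2.2 × 10⁻⁴)(+2.5)+(7.7 × 10⁻⁴)(+1.69) = 7.5 × 10⁻⁴ → stable
The 76–218 m interval has Δρ < 0: lighter water underlies denser water.

76–218 m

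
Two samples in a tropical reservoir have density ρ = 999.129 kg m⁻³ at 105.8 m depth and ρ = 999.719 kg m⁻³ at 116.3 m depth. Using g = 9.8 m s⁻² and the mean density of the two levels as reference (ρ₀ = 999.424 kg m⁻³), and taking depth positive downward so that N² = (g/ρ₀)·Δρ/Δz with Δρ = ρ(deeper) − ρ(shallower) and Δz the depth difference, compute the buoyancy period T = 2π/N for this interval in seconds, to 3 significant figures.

Δρ = 999.719 − 999.129 = 0.590 kg m⁻³ over Δz = 116.3 − 105.8 = 10.5 m.
N² = (9.8/999.424) × (0.590/10.5) = 5.5098 × 10⁻⁴ s⁻².
N = √(5.5098 × 10⁻⁴) = 0.023473 rad s⁻¹, so T = 2π/N = 267.68 s ≈ 268 s.

268 s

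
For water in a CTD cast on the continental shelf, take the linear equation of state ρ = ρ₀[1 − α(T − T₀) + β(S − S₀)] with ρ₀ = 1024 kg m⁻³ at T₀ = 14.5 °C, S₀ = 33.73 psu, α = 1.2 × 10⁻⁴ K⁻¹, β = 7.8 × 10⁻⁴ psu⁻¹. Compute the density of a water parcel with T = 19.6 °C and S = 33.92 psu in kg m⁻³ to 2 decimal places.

1023.53 kg m⁻³

T − T₀ = +5.1 K, S − S₀ = +0.19 psu.
Bracket = 1 − α·(+5.1) + β·(+0.19) = 1 + (-4.638 × 10⁻⁴) = 0.9995362.
ρ = 1024 × 0.9995362 = 1023.53 kg m⁻³.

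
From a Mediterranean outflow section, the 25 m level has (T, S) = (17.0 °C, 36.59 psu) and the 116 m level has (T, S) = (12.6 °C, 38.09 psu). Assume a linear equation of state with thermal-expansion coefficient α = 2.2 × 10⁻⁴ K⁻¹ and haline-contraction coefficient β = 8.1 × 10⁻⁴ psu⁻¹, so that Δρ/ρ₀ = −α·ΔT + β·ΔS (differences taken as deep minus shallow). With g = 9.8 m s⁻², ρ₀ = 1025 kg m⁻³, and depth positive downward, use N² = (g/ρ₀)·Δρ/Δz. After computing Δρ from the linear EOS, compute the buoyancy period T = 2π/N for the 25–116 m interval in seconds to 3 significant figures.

ΔT = -4.4 K, ΔS = +1.50 psu (deep − shallow).
Δρ/ρ₀ = −αΔT + βΔS = 9.68 × 10⁻⁴ + 1.215 × 10⁻³ = 2.183 × 10⁻³, so Δρ ≈ 2.238 kg m⁻³.
N² = (g/ρ₀)·Δρ/Δz = g·(Δρ/ρ₀)/Δz = 9.8 × 2.183 × 10⁻³ / 91 = 2.3509 × 10⁻⁴ s⁻².
N = √(2.3509 × 10⁻⁴) = 0.015333 rad s⁻¹ → T = 2π/N = 409.78 s ≈ 410 s.

410 s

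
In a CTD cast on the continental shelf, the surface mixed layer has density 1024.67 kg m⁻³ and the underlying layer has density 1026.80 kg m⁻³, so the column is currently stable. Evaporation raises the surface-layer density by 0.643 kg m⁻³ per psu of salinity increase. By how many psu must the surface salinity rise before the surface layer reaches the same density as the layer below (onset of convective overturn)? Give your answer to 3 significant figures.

3.31 psu

Density deficit of the surface layer: 1026.80 − 1024.67 = 2.13 kg m⁻³.
Required change = 2.13 / 0.643 = 3.31 psu.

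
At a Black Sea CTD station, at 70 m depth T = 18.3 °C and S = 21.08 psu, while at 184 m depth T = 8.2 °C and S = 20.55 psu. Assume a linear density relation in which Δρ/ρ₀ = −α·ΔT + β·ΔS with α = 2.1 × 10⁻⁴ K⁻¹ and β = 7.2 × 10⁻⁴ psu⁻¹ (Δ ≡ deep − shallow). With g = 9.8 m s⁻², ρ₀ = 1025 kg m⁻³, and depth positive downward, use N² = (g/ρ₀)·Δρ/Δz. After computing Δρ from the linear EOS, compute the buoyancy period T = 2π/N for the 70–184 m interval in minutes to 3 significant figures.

ΔT = -10.1 K, ΔS = -0.53 psu (deep − shallow).
Δρ/ρ₀ = −αΔT + βΔS = 2.121 × 10⁻³ − 3.816 × 10⁻⁴ = 1.7394 × 10⁻³, so Δρ ≈ 1.783 kg m⁻³.
N² = (g/ρ₀)·Δρ/Δz = g·(Δρ/ρ₀)/Δz = 9.8 × 1.7394 × 10⁻³ / 114 = 1.4953 × 10⁻⁴ s⁻².
N = √(1.4953 × 10⁻⁴) = 0.012228 rad s⁻¹ → T = 2π/N = 513.84 s = 8.5640 min ≈ 8.56 min.

8.56 min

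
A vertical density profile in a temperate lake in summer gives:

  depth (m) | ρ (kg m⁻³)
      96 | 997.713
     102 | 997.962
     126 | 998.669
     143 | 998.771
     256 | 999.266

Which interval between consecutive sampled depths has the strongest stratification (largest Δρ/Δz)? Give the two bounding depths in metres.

Compute the density gradient over each adjacent pair:
  96–102 m: Δρ/Δz = 0.249/6 = 0.042 kg m⁻⁴
  102–126 m: Δρ/Δz = 0.707/24 = 0.029 kg m⁻⁴
  126–143 m: Δρ/Δz = 0.102/17 = 6.0 × 10⁻³ kg m⁻⁴
  143–256 m: Δρ/Δz = 0.495/113 = 4.4 × 10⁻³ kg m⁻⁴
The largest gradient is in the 96–102 m interval — the pycnocline.

96–102 m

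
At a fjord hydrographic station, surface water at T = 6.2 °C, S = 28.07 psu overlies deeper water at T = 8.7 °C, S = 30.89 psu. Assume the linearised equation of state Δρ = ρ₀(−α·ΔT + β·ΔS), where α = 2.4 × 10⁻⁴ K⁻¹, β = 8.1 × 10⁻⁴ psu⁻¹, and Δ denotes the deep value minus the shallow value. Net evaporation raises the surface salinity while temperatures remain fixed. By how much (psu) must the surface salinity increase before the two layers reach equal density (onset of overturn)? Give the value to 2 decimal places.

Neutral buoyancy requires −α(T_deep − T_surf) + β(S_deep − S_surf′) = 0.
S_surf′ = S_deep − (α/β)·ΔT = 30.89 − (2.4 × 10⁻⁴/8.1 × 10⁻⁴)·(+2.5) = 30.1493 psu.
Increase required: 30.1493 − 28.07 = 2.0793 psu.

2.08 psu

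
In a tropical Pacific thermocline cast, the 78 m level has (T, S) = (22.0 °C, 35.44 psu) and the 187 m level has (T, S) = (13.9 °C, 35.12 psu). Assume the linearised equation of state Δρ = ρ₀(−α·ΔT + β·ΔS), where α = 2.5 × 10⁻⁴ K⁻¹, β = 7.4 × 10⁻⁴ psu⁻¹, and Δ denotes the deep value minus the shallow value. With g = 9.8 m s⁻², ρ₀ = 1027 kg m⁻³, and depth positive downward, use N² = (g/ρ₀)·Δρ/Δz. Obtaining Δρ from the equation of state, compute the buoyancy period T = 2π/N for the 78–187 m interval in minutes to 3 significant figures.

ΔT = -8.1 K, ΔS = -0.32 psu (deep − shallow).
Δρ/ρ₀ = −αΔT + βΔS = 2.025 × 10⁻³ − 2.368 × 10⁻⁴ = 1.7882 × 10⁻³, so Δρ ≈ 1.836 kg m⁻³.
N² = (g/ρ₀)·Δρ/Δz = g·(Δρ/ρ₀)/Δz = 9.8 × 1.7882 × 10⁻³ / 109 = 1.6077 × 10⁻⁴ s⁻².
N = √(1.6077 × 10⁻⁴) = 0.012680 rad s⁻¹ → T = 2π/N = 495.52 s = 8.2587 min ≈ 8.26 min.

8.26 min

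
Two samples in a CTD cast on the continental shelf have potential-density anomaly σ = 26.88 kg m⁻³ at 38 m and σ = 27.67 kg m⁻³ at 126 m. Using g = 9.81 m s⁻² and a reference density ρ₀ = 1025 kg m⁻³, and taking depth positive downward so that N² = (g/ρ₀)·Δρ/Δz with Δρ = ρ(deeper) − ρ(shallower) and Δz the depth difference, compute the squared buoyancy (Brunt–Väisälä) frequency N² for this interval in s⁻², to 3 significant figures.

Δρ = 1027.67 − 1026.88 = 0.79 kg m⁻³ over Δz = 126 − 38 = 88 m.
N² = (9.81/1025) × (0.79/88) = 8.5919 × 10⁻⁵ s⁻² ≈ 8.59 × 10⁻⁵ s⁻².

8.59 × 10⁻⁵ s⁻²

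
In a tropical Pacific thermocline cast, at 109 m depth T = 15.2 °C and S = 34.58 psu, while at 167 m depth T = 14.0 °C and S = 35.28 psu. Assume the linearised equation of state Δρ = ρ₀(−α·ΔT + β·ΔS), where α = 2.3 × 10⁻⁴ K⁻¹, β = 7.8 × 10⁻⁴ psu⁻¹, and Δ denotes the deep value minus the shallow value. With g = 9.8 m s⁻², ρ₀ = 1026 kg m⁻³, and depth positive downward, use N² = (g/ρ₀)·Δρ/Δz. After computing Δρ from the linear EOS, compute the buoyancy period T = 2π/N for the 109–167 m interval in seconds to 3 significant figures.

ΔT = -1.2 K, ΔS = +0.70 psu (deep − shallow).
Δρ/ρ₀ = −αΔT + βΔS = 2.76 × 10⁻⁴ + 5.46 × 10⁻⁴ = 8.22 × 10⁻⁴, so Δρ ≈ 0.8434 kg m⁻³.
N² = (g/ρ₀)·Δρ/Δz = g·(Δρ/ρ₀)/Δz = 9.8 × 8.22 × 10⁻⁴ / 58 = 1.3889 × 10⁻⁴ s⁻².
N = √(1.3889 × 10⁻⁴) = 0.011785 rad s⁻¹ → T = 2π/N = 533.15 s ≈ 533 s.

533 s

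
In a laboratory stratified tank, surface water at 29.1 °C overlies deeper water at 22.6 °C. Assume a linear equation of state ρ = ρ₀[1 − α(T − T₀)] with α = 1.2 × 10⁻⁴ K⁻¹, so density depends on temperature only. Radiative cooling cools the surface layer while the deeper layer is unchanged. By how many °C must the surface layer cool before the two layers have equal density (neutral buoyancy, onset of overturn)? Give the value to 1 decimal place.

With temperature the only control, equal density requires T_surf′ = T_deep.
T_surf′ = 22.6 °C.
Cooling required: 29.1 − 22.6 = 6.5 °C.

6.5 °C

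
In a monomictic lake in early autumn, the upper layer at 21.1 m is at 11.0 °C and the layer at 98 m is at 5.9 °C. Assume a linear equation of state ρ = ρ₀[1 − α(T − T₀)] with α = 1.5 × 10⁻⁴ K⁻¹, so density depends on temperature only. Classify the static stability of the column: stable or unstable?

ΔT = 5.9 − 11.0 = -5.1 K, so Δρ/ρ₀ = −αΔT = 7.65 × 10⁻⁴.
Δρ/ρ₀ > 0, so Δρ > 0: deeper water is denser → statically stable.

stable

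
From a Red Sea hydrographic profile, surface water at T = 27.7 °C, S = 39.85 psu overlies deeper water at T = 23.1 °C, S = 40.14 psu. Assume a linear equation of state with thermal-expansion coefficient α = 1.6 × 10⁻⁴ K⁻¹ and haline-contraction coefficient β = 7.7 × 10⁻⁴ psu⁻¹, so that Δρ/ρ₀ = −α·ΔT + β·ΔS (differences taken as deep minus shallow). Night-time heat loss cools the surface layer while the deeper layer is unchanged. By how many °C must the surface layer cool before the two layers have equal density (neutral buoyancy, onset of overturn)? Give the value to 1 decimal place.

6.0 °C

Neutral buoyancy requires Δρ = 0, i.e. −α(T_deep − T_surf′) + β(S_deep − S_surf) = 0.
T_surf′ = T_deep − (β/α)·ΔS = 23.1 − (7.7 × 10⁻⁴/1.6 × 10⁻⁴)·(+0.29) = 21.704 °C.
Cooling required: 27.7 − (21.704) = 5.996 °C.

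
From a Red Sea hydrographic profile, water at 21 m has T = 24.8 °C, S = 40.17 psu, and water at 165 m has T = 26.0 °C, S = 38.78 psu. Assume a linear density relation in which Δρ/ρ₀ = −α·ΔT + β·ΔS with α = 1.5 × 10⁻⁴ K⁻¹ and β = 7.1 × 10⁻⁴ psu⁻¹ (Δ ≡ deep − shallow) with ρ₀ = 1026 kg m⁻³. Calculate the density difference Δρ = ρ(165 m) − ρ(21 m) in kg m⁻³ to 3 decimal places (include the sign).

-1.197 kg m⁻³

ΔT = +1.2 K, ΔS = -1.39 psu (deep − shallow).
Δρ/ρ₀ = −(1.5 × 10⁻⁴)(+1.2) + (7.1 × 10⁻⁴)(-1.39) = -1.1669 × 10⁻³.
Δρ = 1026 × (-1.1669 × 10⁻³) = -1.197 kg m⁻³.
Negative Δρ: lighter below, statically unstable.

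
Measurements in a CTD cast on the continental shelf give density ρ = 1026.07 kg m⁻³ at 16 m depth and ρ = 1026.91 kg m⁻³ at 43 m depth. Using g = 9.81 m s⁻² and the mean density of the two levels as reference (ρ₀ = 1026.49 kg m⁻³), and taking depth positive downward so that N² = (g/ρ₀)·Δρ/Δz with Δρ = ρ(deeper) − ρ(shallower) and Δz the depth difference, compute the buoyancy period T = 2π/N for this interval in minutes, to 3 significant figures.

Δρ = 1026.91 − 1026.07 = 0.84 kg m⁻³ over Δz = 43 − 16 = 27 m.
N² = (9.81/1026.49) × (0.84/27) = 2.9732 × 10⁻⁴ s⁻².
N = √(2.9732 × 10⁻⁴) = 0.017243 rad s⁻¹, so T = 2π/N = 364.39 s = 6.0732 min ≈ 6.07 min.
N² > 0, so the interval is statically stable.

6.07 min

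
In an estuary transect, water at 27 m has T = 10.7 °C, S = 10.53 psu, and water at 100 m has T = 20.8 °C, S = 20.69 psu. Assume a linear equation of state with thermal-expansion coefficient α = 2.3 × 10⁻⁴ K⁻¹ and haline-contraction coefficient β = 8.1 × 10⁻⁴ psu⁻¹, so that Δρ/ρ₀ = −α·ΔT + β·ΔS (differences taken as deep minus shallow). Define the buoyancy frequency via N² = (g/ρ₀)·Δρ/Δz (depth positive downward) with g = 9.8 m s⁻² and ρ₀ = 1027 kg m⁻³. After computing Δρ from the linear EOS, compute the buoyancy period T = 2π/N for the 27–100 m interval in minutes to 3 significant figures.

ΔT = +10.1 K, ΔS = +10.16 psu (deep − shallow).
Δρ/ρ₀ = −αΔT + βΔS = -2.323 × 10⁻³ + 8.2296 × 10⁻³ = 5.9066 × 10⁻³, so Δρ ≈ 6.066 kg m⁻³.
N² = (g/ρ₀)·Δρ/Δz = g·(Δρ/ρ₀)/Δz = 9.8 × 5.9066 × 10⁻³ / 73 = 7.9294 × 10⁻⁴ s⁻².
N = √(7.9294 × 10⁻⁴) = 0.028159 rad s⁻¹ → T = 2π/N = 223.13 s = 3.7188 min ≈ 3.72 min.

3.72 min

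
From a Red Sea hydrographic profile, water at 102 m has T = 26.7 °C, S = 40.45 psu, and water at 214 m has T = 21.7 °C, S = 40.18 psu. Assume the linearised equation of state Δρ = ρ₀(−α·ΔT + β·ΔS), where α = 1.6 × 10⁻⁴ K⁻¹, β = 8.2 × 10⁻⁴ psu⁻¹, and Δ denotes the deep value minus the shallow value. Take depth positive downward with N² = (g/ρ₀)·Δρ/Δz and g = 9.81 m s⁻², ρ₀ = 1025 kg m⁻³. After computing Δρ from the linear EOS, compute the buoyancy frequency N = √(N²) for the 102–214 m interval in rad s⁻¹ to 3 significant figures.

7.12 × 10⁻³ rad s⁻¹

ΔT = -5.0 K, ΔS = -0.27 psu (deep − shallow).
Δρ/ρ₀ = −αΔT + βΔS = 8.00 × 10⁻⁴ − 2.214 × 10⁻⁴ = 5.786 × 10⁻⁴, so Δρ ≈ 0.5931 kg m⁻³.
N² = (g/ρ₀)·Δρ/Δz = g·(Δρ/ρ₀)/Δz = 9.81 × 5.786 × 10⁻⁴ / 112 = 5.0679 × 10⁻⁵ s⁻².
N = √(5.0679 × 10⁻⁵) = 7.1189 × 10⁻³ rad s⁻¹ ≈ 7.12 × 10⁻³ rad s⁻¹.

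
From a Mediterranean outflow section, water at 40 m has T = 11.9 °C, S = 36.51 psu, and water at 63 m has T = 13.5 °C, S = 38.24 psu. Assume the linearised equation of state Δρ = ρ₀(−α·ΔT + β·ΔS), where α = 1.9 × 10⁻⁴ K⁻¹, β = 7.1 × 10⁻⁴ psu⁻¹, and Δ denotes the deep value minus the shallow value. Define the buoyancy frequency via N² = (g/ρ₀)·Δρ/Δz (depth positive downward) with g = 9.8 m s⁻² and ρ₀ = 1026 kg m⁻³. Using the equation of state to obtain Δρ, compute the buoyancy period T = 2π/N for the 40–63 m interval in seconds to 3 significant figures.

317 s

ΔT = +1.6 K, ΔS = +1.73 psu (deep − shallow).
Δρ/ρ₀ = −αΔT + βΔS = -3.04 × 10⁻⁴ + 1.2283 × 10⁻³ = 9.243 × 10⁻⁴, so Δρ ≈ 0.9483 kg m⁻³.
N² = (g/ρ₀)·Δρ/Δz = g·(Δρ/ρ₀)/Δz = 9.8 × 9.243 × 10⁻⁴ / 23 = 3.9383 × 10⁻⁴ s⁻².
N = √(3.9383 × 10⁻⁴) = 0.019845 rad s⁻¹ → T = 2π/N = 316.61 s ≈ 317 s.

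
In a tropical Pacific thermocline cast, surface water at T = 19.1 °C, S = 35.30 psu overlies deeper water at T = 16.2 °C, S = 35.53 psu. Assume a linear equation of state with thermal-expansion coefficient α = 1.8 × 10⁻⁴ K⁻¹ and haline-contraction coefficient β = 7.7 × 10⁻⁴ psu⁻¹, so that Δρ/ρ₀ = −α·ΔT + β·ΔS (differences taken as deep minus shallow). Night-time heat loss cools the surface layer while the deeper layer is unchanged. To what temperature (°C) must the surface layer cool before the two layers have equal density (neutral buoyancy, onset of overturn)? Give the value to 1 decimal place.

Neutral buoyancy requires Δρ = 0, i.e. −α(T_deep − T_surf′) + β(S_deep − S_surf) = 0.
T_surf′ = T_deep − (β/α)·ΔS = 16.2 − (7.7 × 10⁻⁴/1.8 × 10⁻⁴)·(+0.23) = 15.216 °C.
Cooling required: 19.1 − (15.216) = 3.884 °C.

15.2 °C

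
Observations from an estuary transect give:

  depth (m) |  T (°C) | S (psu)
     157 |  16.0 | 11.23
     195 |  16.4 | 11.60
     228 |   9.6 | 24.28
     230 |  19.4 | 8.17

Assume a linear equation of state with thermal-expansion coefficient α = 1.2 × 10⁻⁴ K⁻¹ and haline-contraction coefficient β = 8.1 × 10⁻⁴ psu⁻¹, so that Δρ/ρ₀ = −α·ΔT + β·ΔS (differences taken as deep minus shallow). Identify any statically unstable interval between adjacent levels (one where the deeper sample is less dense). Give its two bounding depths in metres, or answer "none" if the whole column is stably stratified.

228–230 m

Evaluate Δρ/ρ₀ = −αΔT + βΔS across each adjacent pair:
  157–195 m: −αΔT+βΔS = −(1.2 × 10⁻⁴)(+0.4)+(8.1 × 10⁻⁴)(+0.37) = 2.5 × 10⁻⁴ → stable
  195–228 m: −αΔT+βΔS = −(1.2 × 10⁻⁴)(-6.8)+(8.1 × 10⁻⁴)(+12.68) = 0.011 → stable
  228–230 m: −αΔT+βΔS = −(1.2 × 10⁻⁴)(+9.8)+(8.1 × 10⁻⁴)(-16.11) = -0.014 → UNSTABLE
The 228–230 m interval has Δρ < 0: lighter water underlies denser water.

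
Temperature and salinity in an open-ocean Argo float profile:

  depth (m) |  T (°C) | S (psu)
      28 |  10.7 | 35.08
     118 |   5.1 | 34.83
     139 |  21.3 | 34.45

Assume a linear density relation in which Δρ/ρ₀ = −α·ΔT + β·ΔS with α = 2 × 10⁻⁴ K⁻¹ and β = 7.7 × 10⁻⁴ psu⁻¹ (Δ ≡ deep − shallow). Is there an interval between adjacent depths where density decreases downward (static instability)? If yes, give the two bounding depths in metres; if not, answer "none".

Evaluate Δρ/ρ₀ = −αΔT + βΔS across each adjacent pair:
  28–118 m: −αΔT+βΔS = −(2 × 10⁻⁴)(-5.6)+(7.7 × 10⁻⁴)(-0.25) = 9.3 × 10⁻⁴ → stable
  118–139 m: −αΔT+βΔS = −(2 × 10⁻⁴)(+16.2)+(7.7 × 10⁻⁴)(-0.38) = -3.5 × 10⁻³ → UNSTABLE
The 118–139 m interval has Δρ < 0: lighter water underlies denser water.

118–139 m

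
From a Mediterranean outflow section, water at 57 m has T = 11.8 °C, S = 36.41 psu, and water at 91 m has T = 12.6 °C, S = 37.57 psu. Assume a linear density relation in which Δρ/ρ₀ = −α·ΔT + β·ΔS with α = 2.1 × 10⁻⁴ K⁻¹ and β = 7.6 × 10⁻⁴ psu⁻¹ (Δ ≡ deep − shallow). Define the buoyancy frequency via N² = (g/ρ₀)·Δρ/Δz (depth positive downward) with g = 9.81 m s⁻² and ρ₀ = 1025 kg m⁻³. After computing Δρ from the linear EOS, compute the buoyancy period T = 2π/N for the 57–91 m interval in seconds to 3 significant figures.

ΔT = +0.8 K, ΔS = +1.16 psu (deep − shallow).
Δρ/ρ₀ = −αΔT + βΔS = -1.68 × 10⁻⁴ + 8.816 × 10⁻⁴ = 7.136 × 10⁻⁴, so Δρ ≈ 0.7314 kg m⁻³.
N² = (g/ρ₀)·Δρ/Δz = g·(Δρ/ρ₀)/Δz = 9.81 × 7.136 × 10⁻⁴ / 34 = 2.0589 × 10⁻⁴ s⁻².
N = √(2.0589 × 10⁻⁴) = 0.014349 rad s⁻¹ → T = 2π/N = 437.88 s ≈ 438 s.

438 s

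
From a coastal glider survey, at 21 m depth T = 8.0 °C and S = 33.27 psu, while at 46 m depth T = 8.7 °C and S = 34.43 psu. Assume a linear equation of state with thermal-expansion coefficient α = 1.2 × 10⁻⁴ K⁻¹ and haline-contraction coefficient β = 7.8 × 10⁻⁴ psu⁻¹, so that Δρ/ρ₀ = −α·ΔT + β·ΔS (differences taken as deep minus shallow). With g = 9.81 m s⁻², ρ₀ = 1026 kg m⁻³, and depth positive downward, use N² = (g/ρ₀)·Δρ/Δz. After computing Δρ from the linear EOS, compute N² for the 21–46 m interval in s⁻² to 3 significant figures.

ΔT = +0.7 K, ΔS = +1.16 psu (deep − shallow).
Δρ/ρ₀ = −αΔT + βΔS = -8.40 × 10⁻⁵ + 9.048 × 10⁻⁴ = 8.208 × 10⁻⁴, so Δρ ≈ 0.8421 kg m⁻³.
N² = (g/ρ₀)·Δρ/Δz = g·(Δρ/ρ₀)/Δz = 9.81 × 8.208 × 10⁻⁴ / 25 = 3.2208 × 10⁻⁴ s⁻² ≈ 3.22 × 10⁻⁴ s⁻².

3.22 × 10⁻⁴ s⁻²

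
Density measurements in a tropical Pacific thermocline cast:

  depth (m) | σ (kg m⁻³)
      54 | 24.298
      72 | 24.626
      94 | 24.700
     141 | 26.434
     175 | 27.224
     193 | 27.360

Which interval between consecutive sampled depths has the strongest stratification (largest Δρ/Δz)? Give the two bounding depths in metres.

94–141 m

Compute the density gradient over each adjacent pair:
  54–72 m: Δρ/Δz = 0.328/18 = 0.018 kg m⁻⁴
  72–94 m: Δρ/Δz = 0.074/22 = 3.4 × 10⁻³ kg m⁻⁴
  94–141 m: Δρ/Δz = 1.734/47 = 0.037 kg m⁻⁴
  141–175 m: Δρ/Δz = 0.790/34 = 0.023 kg m⁻⁴
  175–193 m: Δρ/Δz = 0.136/18 = 7.6 × 10⁻³ kg m⁻⁴
The largest gradient is in the 94–141 m interval — the pycnocline.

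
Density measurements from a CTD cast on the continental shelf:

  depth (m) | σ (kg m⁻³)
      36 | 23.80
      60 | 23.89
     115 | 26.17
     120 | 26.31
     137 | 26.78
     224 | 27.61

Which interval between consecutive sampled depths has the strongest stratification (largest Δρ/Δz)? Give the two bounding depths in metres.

60–115 m

Compute the density gradient over each adjacent pair:
  36–60 m: Δρ/Δz = 0.09/24 = 3.7 × 10⁻³ kg m⁻⁴
  60–115 m: Δρ/Δz = 2.28/55 = 0.041 kg m⁻⁴
  115–120 m: Δρ/Δz = 0.14/5 = 0.028 kg m⁻⁴
  120–137 m: Δρ/Δz = 0.47/17 = 0.028 kg m⁻⁴
  137–224 m: Δρ/Δz = 0.83/87 = 9.5 × 10⁻³ kg m⁻⁴
The largest gradient is in the 60–115 m interval — the pycnocline.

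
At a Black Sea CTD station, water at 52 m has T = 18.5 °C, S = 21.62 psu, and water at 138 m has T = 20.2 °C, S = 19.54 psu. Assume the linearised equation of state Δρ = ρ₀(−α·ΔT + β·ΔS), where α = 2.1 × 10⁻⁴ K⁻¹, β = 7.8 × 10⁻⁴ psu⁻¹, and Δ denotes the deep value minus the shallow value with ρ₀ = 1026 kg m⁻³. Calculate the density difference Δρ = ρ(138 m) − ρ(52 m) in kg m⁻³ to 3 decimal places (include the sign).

-2.031 kg m⁻³

ΔT = +1.7 K, ΔS = -2.08 psu (deep − shallow).
Δρ/ρ₀ = −(2.1 × 10⁻⁴)(+1.7) + (7.8 × 10⁻⁴)(-2.08) = -1.9794 × 10⁻³.
Δρ = 1026 × (-1.9794 × 10⁻³) = -2.031 kg m⁻³.
Negative Δρ: lighter below, statically unstable.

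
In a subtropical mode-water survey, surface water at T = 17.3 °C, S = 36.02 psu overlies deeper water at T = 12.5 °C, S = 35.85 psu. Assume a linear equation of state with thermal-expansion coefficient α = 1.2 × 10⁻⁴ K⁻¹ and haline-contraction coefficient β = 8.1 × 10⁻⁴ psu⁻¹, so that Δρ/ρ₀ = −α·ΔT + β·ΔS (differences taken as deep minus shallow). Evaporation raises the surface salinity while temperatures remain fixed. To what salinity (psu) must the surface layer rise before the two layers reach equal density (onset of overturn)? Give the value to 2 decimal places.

Neutral buoyancy requires −α(T_deep − T_surf) + β(S_deep − S_surf′) = 0.
S_surf′ = S_deep − (α/β)·ΔT = 35.85 − (1.2 × 10⁻⁴/8.1 × 10⁻⁴)·(-4.8) = 36.5611 psu.
Increase required: 36.5611 − 36.02 = 0.5411 psu.

36.56 psu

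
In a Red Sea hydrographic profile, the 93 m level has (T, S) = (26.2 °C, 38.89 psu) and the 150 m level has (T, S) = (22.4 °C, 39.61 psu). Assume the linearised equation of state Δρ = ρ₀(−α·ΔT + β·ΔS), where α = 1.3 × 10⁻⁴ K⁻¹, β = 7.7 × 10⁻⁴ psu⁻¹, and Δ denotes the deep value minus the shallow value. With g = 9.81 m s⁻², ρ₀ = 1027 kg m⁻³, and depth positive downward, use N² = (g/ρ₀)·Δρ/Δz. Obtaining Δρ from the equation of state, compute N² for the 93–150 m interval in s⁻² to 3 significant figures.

1.80 × 10⁻⁴ s⁻²

ΔT = -3.8 K, ΔS = +0.72 psu (deep − shallow).
Δρ/ρ₀ = −αΔT + βΔS = 4.94 × 10⁻⁴ + 5.544 × 10⁻⁴ = 1.0484 × 10⁻³, so Δρ ≈ 1.077 kg m⁻³.
N² = (g/ρ₀)·Δρ/Δz = g·(Δρ/ρ₀)/Δz = 9.81 × 1.0484 × 10⁻³ / 57 = 1.8044 × 10⁻⁴ s⁻² ≈ 1.80 × 10⁻⁴ s⁻².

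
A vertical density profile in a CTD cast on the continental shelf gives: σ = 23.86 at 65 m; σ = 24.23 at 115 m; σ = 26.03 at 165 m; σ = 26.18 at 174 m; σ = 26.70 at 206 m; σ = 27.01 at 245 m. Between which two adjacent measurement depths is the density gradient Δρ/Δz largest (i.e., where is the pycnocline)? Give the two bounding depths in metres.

115–165 m

Compute the density gradient over each adjacent pair:
  65–115 m: Δρ/Δz = 0.37/50 = 7.4 × 10⁻³ kg m⁻⁴
  115–165 m: Δρ/Δz = 1.80/50 = 0.036 kg m⁻⁴
  165–174 m: Δρ/Δz = 0.15/9 = 0.017 kg m⁻⁴
  174–206 m: Δρ/Δz = 0.52/32 = 0.016 kg m⁻⁴
  206–245 m: Δρ/Δz = 0.31/39 = 7.9 × 10⁻³ kg m⁻⁴
The largest gradient is in the 115–165 m interval — the pycnocline.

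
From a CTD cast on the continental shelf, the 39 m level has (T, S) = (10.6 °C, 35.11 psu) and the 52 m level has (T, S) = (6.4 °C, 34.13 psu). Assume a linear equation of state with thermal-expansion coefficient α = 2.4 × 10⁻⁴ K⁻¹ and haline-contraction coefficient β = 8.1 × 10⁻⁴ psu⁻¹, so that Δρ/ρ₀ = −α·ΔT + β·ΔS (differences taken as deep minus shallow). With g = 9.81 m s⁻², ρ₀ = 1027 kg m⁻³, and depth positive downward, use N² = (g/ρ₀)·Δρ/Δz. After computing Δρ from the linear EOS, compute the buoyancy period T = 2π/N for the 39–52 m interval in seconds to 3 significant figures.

494 s

ΔT = -4.2 K, ΔS = -0.98 psu (deep − shallow).
Δρ/ρ₀ = −αΔT + βΔS = 1.008 × 10⁻³ − 7.938 × 10⁻⁴ = 2.142 × 10⁻⁴, so Δρ ≈ 0.2200 kg m⁻³.
N² = (g/ρ₀)·Δρ/Δz = g·(Δρ/ρ₀)/Δz = 9.81 × 2.142 × 10⁻⁴ / 13 = 1.6164 × 10⁻⁴ s⁻².
N = √(1.6164 × 10⁻⁴) = 0.012714 rad s⁻¹ → T = 2π/N = 494.19 s ≈ 494 s.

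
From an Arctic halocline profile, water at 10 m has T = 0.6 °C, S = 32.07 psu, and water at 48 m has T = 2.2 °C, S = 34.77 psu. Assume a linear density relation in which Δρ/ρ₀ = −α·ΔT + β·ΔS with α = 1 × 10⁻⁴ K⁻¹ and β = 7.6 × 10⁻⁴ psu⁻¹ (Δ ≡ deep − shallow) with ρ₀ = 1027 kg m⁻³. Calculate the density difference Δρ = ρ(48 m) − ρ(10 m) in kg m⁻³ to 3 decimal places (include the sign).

+1.943 kg m⁻³

ΔT = +1.6 K, ΔS = +2.70 psu (deep − shallow).
Δρ/ρ₀ = −(1 × 10⁻⁴)(+1.6) + (7.6 × 10⁻⁴)(+2.70) = 1.892 × 10⁻³.
Δρ = 1027 × (1.892 × 10⁻³) = +1.943 kg m⁻³.
Positive Δρ: denser below, stable.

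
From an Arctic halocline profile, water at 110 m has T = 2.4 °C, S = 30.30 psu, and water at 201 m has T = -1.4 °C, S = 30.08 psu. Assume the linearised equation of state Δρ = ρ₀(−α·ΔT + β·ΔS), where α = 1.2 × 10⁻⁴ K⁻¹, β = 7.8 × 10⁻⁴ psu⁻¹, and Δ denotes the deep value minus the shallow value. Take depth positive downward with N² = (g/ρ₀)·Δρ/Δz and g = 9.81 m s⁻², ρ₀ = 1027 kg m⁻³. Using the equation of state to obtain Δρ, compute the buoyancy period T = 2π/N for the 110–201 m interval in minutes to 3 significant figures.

ΔT = -3.8 K, ΔS = -0.22 psu (deep − shallow).
Δρ/ρ₀ = −αΔT + βΔS = 4.56 × 10⁻⁴ − 1.716 × 10⁻⁴ = 2.844 × 10⁻⁴, so Δρ ≈ 0.2921 kg m⁻³.
N² = (g/ρ₀)·Δρ/Δz = g·(Δρ/ρ₀)/Δz = 9.81 × 2.844 × 10⁻⁴ / 91 = 3.0659 × 10⁻⁵ s⁻².
N = √(3.0659 × 10⁻⁵) = 5.5371 × 10⁻³ rad s⁻¹ → T = 2π/N = 1.1347 × 10³ s = 18.912 min ≈ 18.9 min.

18.9 min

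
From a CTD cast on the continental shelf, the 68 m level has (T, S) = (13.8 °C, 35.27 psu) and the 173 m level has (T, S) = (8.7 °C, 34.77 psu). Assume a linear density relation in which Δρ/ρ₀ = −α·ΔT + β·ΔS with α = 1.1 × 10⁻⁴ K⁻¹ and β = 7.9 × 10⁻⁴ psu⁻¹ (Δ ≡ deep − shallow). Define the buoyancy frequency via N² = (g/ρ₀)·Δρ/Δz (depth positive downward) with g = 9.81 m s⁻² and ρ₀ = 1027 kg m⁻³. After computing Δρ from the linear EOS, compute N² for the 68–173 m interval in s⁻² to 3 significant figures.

1.55 × 10⁻⁵ s⁻²

ΔT = -5.1 K, ΔS = -0.50 psu (deep − shallow).
Δρ/ρ₀ = −αΔT + βΔS = 5.61 × 10⁻⁴ − 3.95 × 10⁻⁴ = 1.66 × 10⁻⁴, so Δρ ≈ 0.1705 kg m⁻³.
N² = (g/ρ₀)·Δρ/Δz = g·(Δρ/ρ₀)/Δz = 9.81 × 1.66 × 10⁻⁴ / 105 = 1.5509 × 10⁻⁵ s⁻² ≈ 1.55 × 10⁻⁵ s⁻².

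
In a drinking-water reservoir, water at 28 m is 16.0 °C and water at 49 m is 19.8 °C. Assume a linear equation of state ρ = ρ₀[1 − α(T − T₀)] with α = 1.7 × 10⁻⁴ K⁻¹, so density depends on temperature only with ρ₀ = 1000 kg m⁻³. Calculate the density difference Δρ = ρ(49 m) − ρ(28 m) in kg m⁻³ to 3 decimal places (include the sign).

-0.646 kg m⁻³

ΔT = +3.8 K, Δρ/ρ₀ = −αΔT = -6.46 × 10⁻⁴.
Δρ = 1000 × (-6.46 × 10⁻⁴) = -0.646 kg m⁻³.
Negative Δρ: lighter below, statically unstable.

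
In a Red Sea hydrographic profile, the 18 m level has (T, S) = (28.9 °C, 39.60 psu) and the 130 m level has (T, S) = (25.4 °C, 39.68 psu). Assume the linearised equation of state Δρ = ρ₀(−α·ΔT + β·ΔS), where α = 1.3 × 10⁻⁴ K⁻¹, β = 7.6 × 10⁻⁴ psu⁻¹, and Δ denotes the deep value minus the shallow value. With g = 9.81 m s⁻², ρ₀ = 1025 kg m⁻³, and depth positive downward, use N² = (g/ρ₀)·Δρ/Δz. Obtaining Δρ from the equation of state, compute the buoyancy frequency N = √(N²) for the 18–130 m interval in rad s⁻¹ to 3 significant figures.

6.72 × 10⁻³ rad s⁻¹

ΔT = -3.5 K, ΔS = +0.08 psu (deep − shallow).
Δρ/ρ₀ = −αΔT + βΔS = 4.55 × 10⁻⁴ + 6.08 × 10⁻⁵ = 5.158 × 10⁻⁴, so Δρ ≈ 0.5287 kg m⁻³.
N² = (g/ρ₀)·Δρ/Δz = g·(Δρ/ρ₀)/Δz = 9.81 × 5.158 × 10⁻⁴ / 112 = 4.5179 × 10⁻⁵ s⁻².
N = √(4.5179 × 10⁻⁵) = 6.7215 × 10⁻³ rad s⁻¹ ≈ 6.72 × 10⁻³ rad s⁻¹.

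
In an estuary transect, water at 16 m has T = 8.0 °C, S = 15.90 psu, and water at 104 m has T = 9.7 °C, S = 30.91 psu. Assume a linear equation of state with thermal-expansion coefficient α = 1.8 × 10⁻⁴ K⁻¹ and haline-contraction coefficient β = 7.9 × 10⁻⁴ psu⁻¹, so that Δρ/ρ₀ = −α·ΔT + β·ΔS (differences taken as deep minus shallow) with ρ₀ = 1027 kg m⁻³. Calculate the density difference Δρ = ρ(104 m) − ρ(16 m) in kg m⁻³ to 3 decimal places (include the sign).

ΔT = +1.7 K, ΔS = +15.01 psu (deep − shallow).
Δρ/ρ₀ = −(1.8 × 10⁻⁴)(+1.7) + (7.9 × 10⁻⁴)(+15.01) = 0.0115519.
Δρ = 1027 × (0.0115519) = +11.864 kg m⁻³.
Positive Δρ: denser below, stable.

+11.864 kg m⁻³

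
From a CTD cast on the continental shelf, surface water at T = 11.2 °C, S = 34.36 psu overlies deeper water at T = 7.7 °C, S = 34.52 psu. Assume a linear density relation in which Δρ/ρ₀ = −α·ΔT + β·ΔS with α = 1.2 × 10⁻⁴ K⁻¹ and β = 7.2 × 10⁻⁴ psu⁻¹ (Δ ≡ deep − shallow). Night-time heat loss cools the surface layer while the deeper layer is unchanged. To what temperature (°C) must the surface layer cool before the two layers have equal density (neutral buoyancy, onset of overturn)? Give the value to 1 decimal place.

Neutral buoyancy requires Δρ = 0, i.e. −α(T_deep − T_surf′) + β(S_deep − S_surf) = 0.
T_surf′ = T_deep − (β/α)·ΔS = 7.7 − (7.2 × 10⁻⁴/1.2 × 10⁻⁴)·(+0.16) = 6.740 °C.
Cooling required: 11.2 − (6.740) = 4.460 °C.

6.7 °C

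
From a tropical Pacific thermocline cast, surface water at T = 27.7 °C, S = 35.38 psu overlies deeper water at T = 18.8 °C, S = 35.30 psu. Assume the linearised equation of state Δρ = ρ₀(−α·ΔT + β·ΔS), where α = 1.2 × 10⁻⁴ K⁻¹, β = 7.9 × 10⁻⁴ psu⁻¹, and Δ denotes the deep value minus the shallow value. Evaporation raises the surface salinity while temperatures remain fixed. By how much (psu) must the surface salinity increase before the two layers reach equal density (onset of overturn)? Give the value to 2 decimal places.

Neutral buoyancy requires −α(T_deep − T_surf) + β(S_deep − S_surf′) = 0.
S_surf′ = S_deep − (α/β)·ΔT = 35.30 − (1.2 × 10⁻⁴/7.9 × 10⁻⁴)·(-8.9) = 36.6519 psu.
Increase required: 36.6519 − 35.38 = 1.2719 psu.

1.27 psu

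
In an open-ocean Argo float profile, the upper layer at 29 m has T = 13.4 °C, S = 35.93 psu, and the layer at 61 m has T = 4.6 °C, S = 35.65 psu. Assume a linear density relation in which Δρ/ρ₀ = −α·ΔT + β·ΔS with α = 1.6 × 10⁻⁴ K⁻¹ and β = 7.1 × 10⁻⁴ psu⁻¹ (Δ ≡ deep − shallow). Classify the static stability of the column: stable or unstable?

stable

ΔT = 4.6 − 13.4 = -8.8 K and ΔS = 35.65 − 35.93 = -0.28 psu (deep − shallow).
−αΔT = 1.408 × 10⁻³; βΔS = -1.988 × 10⁻⁴; sum Δρ/ρ₀ = 1.2092 × 10⁻³.
Δρ/ρ₀ > 0, so Δρ > 0: deeper water is denser → statically stable.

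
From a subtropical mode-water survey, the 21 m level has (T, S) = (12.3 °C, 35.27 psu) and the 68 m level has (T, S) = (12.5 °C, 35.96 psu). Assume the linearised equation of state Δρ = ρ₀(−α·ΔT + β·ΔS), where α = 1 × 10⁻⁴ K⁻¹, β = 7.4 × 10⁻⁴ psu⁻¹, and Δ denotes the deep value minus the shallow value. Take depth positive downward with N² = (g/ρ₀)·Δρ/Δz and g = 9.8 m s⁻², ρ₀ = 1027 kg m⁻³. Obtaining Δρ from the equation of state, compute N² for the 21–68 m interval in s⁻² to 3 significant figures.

ΔT = +0.2 K, ΔS = +0.69 psu (deep − shallow).
Δρ/ρ₀ = −αΔT + βΔS = -2.00 × 10⁻⁵ + 5.106 × 10⁻⁴ = 4.906 × 10⁻⁴, so Δρ ≈ 0.5038 kg m⁻³.
N² = (g/ρ₀)·Δρ/Δz = g·(Δρ/ρ₀)/Δz = 9.8 × 4.906 × 10⁻⁴ / 47 = 1.0230 × 10⁻⁴ s⁻² ≈ 1.02 × 10⁻⁴ s⁻².

1.02 × 10⁻⁴ s⁻²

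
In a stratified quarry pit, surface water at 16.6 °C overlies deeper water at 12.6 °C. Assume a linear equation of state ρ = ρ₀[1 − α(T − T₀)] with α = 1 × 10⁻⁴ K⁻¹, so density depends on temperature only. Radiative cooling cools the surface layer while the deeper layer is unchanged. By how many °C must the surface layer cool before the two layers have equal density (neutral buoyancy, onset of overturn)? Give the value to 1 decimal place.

With temperature the only control, equal density requires T_surf′ = T_deep.
T_surf′ = 12.6 °C.
Cooling required: 16.6 − 12.6 = 4.0 °C.

4.0 °C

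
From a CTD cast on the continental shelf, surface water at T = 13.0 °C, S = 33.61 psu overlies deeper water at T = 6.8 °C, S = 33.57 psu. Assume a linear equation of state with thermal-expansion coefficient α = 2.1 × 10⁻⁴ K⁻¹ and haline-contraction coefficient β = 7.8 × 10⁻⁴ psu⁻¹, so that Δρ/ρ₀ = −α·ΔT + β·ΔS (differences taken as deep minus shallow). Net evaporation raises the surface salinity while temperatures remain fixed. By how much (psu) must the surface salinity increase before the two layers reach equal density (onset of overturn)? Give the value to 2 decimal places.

1.63 psu

Neutral buoyancy requires −α(T_deep − T_surf) + β(S_deep − S_surf′) = 0.
S_surf′ = S_deep − (α/β)·ΔT = 33.57 − (2.1 × 10⁻⁴/7.8 × 10⁻⁴)·(-6.2) = 35.2392 psu.
Increase required: 35.2392 − 33.61 = 1.6292 psu.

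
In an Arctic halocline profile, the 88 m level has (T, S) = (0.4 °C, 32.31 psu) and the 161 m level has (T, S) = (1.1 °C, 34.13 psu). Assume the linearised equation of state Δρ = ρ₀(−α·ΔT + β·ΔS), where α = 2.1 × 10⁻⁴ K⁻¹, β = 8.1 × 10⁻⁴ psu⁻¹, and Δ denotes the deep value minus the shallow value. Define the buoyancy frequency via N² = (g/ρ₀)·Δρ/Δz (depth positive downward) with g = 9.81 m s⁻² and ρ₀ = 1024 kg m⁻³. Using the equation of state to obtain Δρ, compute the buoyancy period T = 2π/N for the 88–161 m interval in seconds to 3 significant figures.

470 s

ΔT = +0.7 K, ΔS = +1.82 psu (deep − shallow).
Δρ/ρ₀ = −αΔT + βΔS = -1.47 × 10⁻⁴ + 1.4742 × 10⁻³ = 1.3272 × 10⁻³, so Δρ ≈ 1.359 kg m⁻³.
N² = (g/ρ₀)·Δρ/Δz = g·(Δρ/ρ₀)/Δz = 9.81 × 1.3272 × 10⁻³ / 73 = 1.7835 × 10⁻⁴ s⁻².
N = √(1.7835 × 10⁻⁴) = 0.013355 rad s⁻¹ → T = 2π/N = 470.47 s ≈ 470 s.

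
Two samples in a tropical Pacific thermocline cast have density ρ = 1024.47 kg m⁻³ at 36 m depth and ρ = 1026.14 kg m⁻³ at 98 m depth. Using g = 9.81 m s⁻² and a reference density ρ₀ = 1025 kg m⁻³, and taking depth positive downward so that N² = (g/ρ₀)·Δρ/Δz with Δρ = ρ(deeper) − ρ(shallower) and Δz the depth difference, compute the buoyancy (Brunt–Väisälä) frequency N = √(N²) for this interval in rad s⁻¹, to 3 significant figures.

0.0161 rad s⁻¹

Δρ = 1026.14 − 1024.47 = 1.67 kg m⁻³ over Δz = 98 − 36 = 62 m.
N² = (9.81/1025) × (1.67/62) = 2.5779 × 10⁻⁴ s⁻².
N = √(2.5779 × 10⁻⁴) = 0.016056 rad s⁻¹ ≈ 0.0161 rad s⁻¹.
A positive N² confirms static stability across the interval.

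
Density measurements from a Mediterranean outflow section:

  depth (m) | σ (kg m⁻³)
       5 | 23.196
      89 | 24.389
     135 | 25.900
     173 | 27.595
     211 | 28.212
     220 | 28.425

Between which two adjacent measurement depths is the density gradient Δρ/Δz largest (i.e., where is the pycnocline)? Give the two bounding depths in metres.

135–173 m

Compute the density gradient over each adjacent pair:
  5–89 m: Δρ/Δz = 1.193/84 = 0.014 kg m⁻⁴
  89–135 m: Δρ/Δz = 1.511/46 = 0.033 kg m⁻⁴
  135–173 m: Δρ/Δz = 1.695/38 = 0.045 kg m⁻⁴
  173–211 m: Δρ/Δz = 0.617/38 = 0.016 kg m⁻⁴
  211–220 m: Δρ/Δz = 0.213/9 = 0.024 kg m⁻⁴
The largest gradient is in the 135–173 m interval — the pycnocline.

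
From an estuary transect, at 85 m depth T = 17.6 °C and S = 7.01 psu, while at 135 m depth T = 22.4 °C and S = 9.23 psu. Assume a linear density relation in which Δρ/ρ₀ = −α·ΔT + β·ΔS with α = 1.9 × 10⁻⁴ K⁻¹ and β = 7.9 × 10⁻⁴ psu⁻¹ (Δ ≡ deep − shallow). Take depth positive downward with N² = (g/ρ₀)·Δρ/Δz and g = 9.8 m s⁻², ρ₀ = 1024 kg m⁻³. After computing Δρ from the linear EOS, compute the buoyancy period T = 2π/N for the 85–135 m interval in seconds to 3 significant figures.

ΔT = +4.8 K, ΔS = +2.22 psu (deep − shallow).
Δρ/ρ₀ = −αΔT + βΔS = -9.12 × 10⁻⁴ + 1.7538 × 10⁻³ = 8.418 × 10⁻⁴, so Δρ ≈ 0.8620 kg m⁻³.
N² = (g/ρ₀)·Δρ/Δz = g·(Δρ/ρ₀)/Δz = 9.8 × 8.418 × 10⁻⁴ / 50 = 1.6499 × 10⁻⁴ s⁻².
N = √(1.6499 × 10⁻⁴) = 0.012845 rad s⁻¹ → T = 2π/N = 489.15 s ≈ 489 s.

489 s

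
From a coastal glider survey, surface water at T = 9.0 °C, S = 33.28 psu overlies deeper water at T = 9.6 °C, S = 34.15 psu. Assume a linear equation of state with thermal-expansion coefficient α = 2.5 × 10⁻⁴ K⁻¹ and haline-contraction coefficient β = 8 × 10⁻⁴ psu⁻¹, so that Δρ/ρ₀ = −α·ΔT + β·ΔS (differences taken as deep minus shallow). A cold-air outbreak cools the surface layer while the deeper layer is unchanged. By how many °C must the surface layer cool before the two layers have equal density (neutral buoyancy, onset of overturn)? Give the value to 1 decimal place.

Neutral buoyancy requires Δρ = 0, i.e. −α(T_deep − T_surf′) + β(S_deep − S_surf) = 0.
T_surf′ = T_deep − (β/α)·ΔS = 9.6 − (8 × 10⁻⁴/2.5 × 10⁻⁴)·(+0.87) = 6.816 °C.
Cooling required: 9.0 − (6.816) = 2.184 °C.

2.2 °C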